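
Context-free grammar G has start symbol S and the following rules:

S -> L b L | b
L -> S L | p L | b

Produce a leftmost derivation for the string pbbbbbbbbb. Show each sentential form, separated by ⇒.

S ⇒ LbL ⇒ SLbL ⇒ LbLLbL ⇒ SLbLLbL ⇒ LbLLbLLbL ⇒ pLbLLbLLbL ⇒ pbbLLbLLbL ⇒ pbbbLbLLbL ⇒ pbbbbbLLbL ⇒ pbbbbbbLbL ⇒ pbbbbbbbbL ⇒ pbbbbbbbbb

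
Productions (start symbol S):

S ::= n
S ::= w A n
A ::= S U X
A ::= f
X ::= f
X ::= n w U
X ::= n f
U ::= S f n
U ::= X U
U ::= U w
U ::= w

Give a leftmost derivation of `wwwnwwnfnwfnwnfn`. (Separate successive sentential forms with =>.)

S => wAn => wSUXn => wwAnUXn => wwSUXnUXn => wwwAnUXnUXn => wwwSUXnUXnUXn => wwwnUXnUXnUXn => wwwnUwXnUXnUXn => wwwnwwXnUXnUXn => wwwnwwnfnUXnUXn => wwwnwwnfnwXnUXn => wwwnwwnfnwfnUXn => wwwnwwnfnwfnwXn => wwwnwwnfnwfnwnfn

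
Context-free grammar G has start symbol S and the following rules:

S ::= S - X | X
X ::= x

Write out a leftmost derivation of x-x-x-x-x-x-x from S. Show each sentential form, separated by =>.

S => S-X => S-X-X => S-X-X-X => S-X-X-X-X => S-X-X-X-X-X => S-X-X-X-X-X-X => X-X-X-X-X-X-X => x-X-X-X-X-X-X => x-x-X-X-X-X-X => x-x-x-X-X-X-X => x-x-x-x-X-X-X => x-x-x-x-x-X-X => x-x-x-x-x-x-X => x-x-x-x-x-x-x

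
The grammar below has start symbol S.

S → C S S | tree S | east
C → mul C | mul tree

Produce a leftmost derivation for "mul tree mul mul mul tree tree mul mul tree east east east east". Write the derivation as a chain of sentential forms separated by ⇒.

S ⇒ C S S ⇒ mul tree S S ⇒ mul tree C S S S ⇒ mul tree mul C S S S ⇒ mul tree mul mul C S S S ⇒ mul tree mul mul mul tree S S S ⇒ mul tree mul mul mul tree tree S S S ⇒ mul tree mul mul mul tree tree C S S S S ⇒ mul tree mul mul mul tree tree mul C S S S S ⇒ mul tree mul mul mul tree tree mul mul tree S S S S ⇒ mul tree mul mul mul tree tree mul mul tree east S S S ⇒ mul tree mul mul mul tree tree mul mul tree east east S S ⇒ mul tree mul mul mul tree tree mul mul tree east east east S ⇒ mul tree mul mul mul tree tree mul mul tree east east east east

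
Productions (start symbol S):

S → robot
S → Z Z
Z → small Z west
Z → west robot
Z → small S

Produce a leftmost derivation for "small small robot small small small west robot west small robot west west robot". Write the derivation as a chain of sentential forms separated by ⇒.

S ⇒ Z Z   [S → Z Z]
Z Z ⇒ small S Z   [Z → small S]
small S Z ⇒ small Z Z Z   [S → Z Z]
small Z Z Z ⇒ small small S Z Z   [Z → small S]
small small S Z Z ⇒ small small robot Z Z   [S → robot]
small small robot Z Z ⇒ small small robot small Z west Z   [Z → small Z west]
small small robot small Z west Z ⇒ small small robot small small S west Z   [Z → small S]
small small robot small small S west Z ⇒ small small robot small small Z Z west Z   [S → Z Z]
small small robot small small Z Z west Z ⇒ small small robot small small small Z west Z west Z   [Z → small Z west]
small small robot small small small Z west Z west Z ⇒ small small robot small small small west robot west Z west Z   [Z → west robot]
small small robot small small small west robot west Z west Z ⇒ small small robot small small small west robot west small S west Z   [Z → small S]
small small robot small small small west robot west small S west Z ⇒ small small robot small small small west robot west small robot west Z   [S → robot]
small small robot small small small west robot west small robot west Z ⇒ small small robot small small small west robot west small robot west west robot   [Z → west robot]

S ⇒ Z Z ⇒ small S Z ⇒ small Z Z Z ⇒ small small S Z Z ⇒ small small robot Z Z ⇒ small small robot small Z west Z ⇒ small small robot small small S west Z ⇒ small small robot small small Z Z west Z ⇒ small small robot small small small Z west Z west Z ⇒ small small robot small small small west robot west Z west Z ⇒ small small robot small small small west robot west small S west Z ⇒ small small robot small small small west robot west small robot west Z ⇒ small small robot small small small west robot west small robot west west robot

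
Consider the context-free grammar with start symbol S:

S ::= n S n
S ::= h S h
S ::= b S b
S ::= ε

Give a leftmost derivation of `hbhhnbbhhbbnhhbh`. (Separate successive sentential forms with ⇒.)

S ⇒ hSh ⇒ hbSbh ⇒ hbhShbh ⇒ hbhhShhbh ⇒ hbhhnSnhhbh ⇒ hbhhnbSbnhhbh ⇒ hbhhnbbSbbnhhbh ⇒ hbhhnbbhShbbnhhbh ⇒ hbhhnbbhhbbnhhbh

S ⇒ hSh   [S ::= h S h]
hSh ⇒ hbSbh   [S ::= b S b]
hbSbh ⇒ hbhShbh   [S ::= h S h]
hbhShbh ⇒ hbhhShhbh   [S ::= h S h]
hbhhShhbh ⇒ hbhhnSnhhbh   [S ::= n S n]
hbhhnSnhhbh ⇒ hbhhnbSbnhhbh   [S ::= b S b]
hbhhnbSbnhhbh ⇒ hbhhnbbSbbnhhbh   [S ::= b S b]
hbhhnbbSbbnhhbh ⇒ hbhhnbbhShbbnhhbh   [S ::= h S h]
hbhhnbbhShbbnhhbh ⇒ hbhhnbbhhbbnhhbh   [S ::= ε]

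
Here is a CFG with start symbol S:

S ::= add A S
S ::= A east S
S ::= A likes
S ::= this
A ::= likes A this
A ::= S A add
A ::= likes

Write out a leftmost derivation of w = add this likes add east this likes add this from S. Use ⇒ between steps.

S ⇒ add A S   [S ::= add A S]
add A S ⇒ add S A add S   [A ::= S A add]
add S A add S ⇒ add A east S A add S   [S ::= A east S]
add A east S A add S ⇒ add S A add east S A add S   [A ::= S A add]
add S A add east S A add S ⇒ add this A add east S A add S   [S ::= this]
add this A add east S A add S ⇒ add this likes add east S A add S   [A ::= likes]
add this likes add east S A add S ⇒ add this likes add east this A add S   [S ::= this]
add this likes add east this A add S ⇒ add this likes add east this likes add S   [A ::= likes]
add this likes add east this likes add S ⇒ add this likes add east this likes add this   [S ::= this]

S ⇒ add A S ⇒ add S A add S ⇒ add A east S A add S ⇒ add S A add east S A add S ⇒ add this A add east S A add S ⇒ add this likes add east S A add S ⇒ add this likes add east this A add S ⇒ add this likes add east this likes add S ⇒ add this likes add east this likes add this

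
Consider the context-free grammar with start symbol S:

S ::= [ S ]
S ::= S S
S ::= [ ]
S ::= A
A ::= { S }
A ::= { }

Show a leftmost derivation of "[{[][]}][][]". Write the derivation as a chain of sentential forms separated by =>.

S => SS   [S ::= S S]
SS => SSS   [S ::= S S]
SSS => [S]SS   [S ::= [ S ]]
[S]SS => [A]SS   [S ::= A]
[A]SS => [{S}]SS   [A ::= { S }]
[{S}]SS => [{SS}]SS   [S ::= S S]
[{SS}]SS => [{[]S}]SS   [S ::= [ ]]
[{[]S}]SS => [{[][]}]SS   [S ::= [ ]]
[{[][]}]SS => [{[][]}][]S   [S ::= [ ]]
[{[][]}][]S => [{[][]}][][]   [S ::= [ ]]

S=>SS=>SSS=>[S]SS=>[A]SS=>[{S}]SS=>[{SS}]SS=>[{[]S}]SS=>[{[][]}]SS=>[{[][]}][]S=>[{[][]}][][]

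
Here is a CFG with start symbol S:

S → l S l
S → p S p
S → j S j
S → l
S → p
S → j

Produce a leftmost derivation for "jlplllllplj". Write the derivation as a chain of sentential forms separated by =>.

S => jSj   [S → j S j]
jSj => jlSlj   [S → l S l]
jlSlj => jlpSplj   [S → p S p]
jlpSplj => jlplSlplj   [S → l S l]
jlplSlplj => jlpllSllplj   [S → l S l]
jlpllSllplj => jlplllllplj   [S → l]

S => jSj => jlSlj => jlpSplj => jlplSlplj => jlpllSllplj => jlplllllplj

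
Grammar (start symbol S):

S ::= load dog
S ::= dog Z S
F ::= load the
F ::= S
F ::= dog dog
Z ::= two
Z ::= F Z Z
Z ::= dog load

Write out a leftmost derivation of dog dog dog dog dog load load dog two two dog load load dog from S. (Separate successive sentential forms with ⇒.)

S ⇒ dog Z S   [S ::= dog Z S]
dog Z S ⇒ dog F Z Z S   [Z ::= F Z Z]
dog F Z Z S ⇒ dog dog dog Z Z S   [F ::= dog dog]
dog dog dog Z Z S ⇒ dog dog dog F Z Z Z S   [Z ::= F Z Z]
dog dog dog F Z Z Z S ⇒ dog dog dog S Z Z Z S   [F ::= S]
dog dog dog S Z Z Z S ⇒ dog dog dog dog Z S Z Z Z S   [S ::= dog Z S]
dog dog dog dog Z S Z Z Z S ⇒ dog dog dog dog dog load S Z Z Z S   [Z ::= dog load]
dog dog dog dog dog load S Z Z Z S ⇒ dog dog dog dog dog load load dog Z Z Z S   [S ::= load dog]
dog dog dog dog dog load load dog Z Z Z S ⇒ dog dog dog dog dog load load dog two Z Z S   [Z ::= two]
dog dog dog dog dog load load dog two Z Z S ⇒ dog dog dog dog dog load load dog two two Z S   [Z ::= two]
dog dog dog dog dog load load dog two two Z S ⇒ dog dog dog dog dog load load dog two two dog load S   [Z ::= dog load]
dog dog dog dog dog load load dog two two dog load S ⇒ dog dog dog dog dog load load dog two two dog load load dog   [S ::= load dog]

S ⇒ dog Z S ⇒ dog F Z Z S ⇒ dog dog dog Z Z S ⇒ dog dog dog F Z Z Z S ⇒ dog dog dog S Z Z Z S ⇒ dog dog dog dog Z S Z Z Z S ⇒ dog dog dog dog dog load S Z Z Z S ⇒ dog dog dog dog dog load load dog Z Z Z S ⇒ dog dog dog dog dog load load dog two Z Z S ⇒ dog dog dog dog dog load load dog two two Z S ⇒ dog dog dog dog dog load load dog two two dog load S ⇒ dog dog dog dog dog load load dog two two dog load load dog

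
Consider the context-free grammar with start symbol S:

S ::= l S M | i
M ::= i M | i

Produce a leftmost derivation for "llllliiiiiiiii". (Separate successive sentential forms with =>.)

S => lSM   [S ::= l S M]
lSM => llSMM   [S ::= l S M]
llSMM => lllSMMM   [S ::= l S M]
lllSMMM => llllSMMMM   [S ::= l S M]
llllSMMMM => lllllSMMMMM   [S ::= l S M]
lllllSMMMMM => llllliMMMMM   [S ::= i]
llllliMMMMM => llllliiMMMMM   [M ::= i M]
llllliiMMMMM => llllliiiMMMMM   [M ::= i M]
llllliiiMMMMM => llllliiiiMMMM   [M ::= i]
llllliiiiMMMM => llllliiiiiMMM   [M ::= i]
llllliiiiiMMM => llllliiiiiiMMM   [M ::= i M]
llllliiiiiiMMM => llllliiiiiiiMM   [M ::= i]
llllliiiiiiiMM => llllliiiiiiiiM   [M ::= i]
llllliiiiiiiiM => llllliiiiiiiii   [M ::= i]

S => lSM => llSMM => lllSMMM => llllSMMMM => lllllSMMMMM => llllliMMMMM => llllliiMMMMM => llllliiiMMMMM => llllliiiiMMMM => llllliiiiiMMM => llllliiiiiiMMM => llllliiiiiiiMM => llllliiiiiiiiM => llllliiiiiiiii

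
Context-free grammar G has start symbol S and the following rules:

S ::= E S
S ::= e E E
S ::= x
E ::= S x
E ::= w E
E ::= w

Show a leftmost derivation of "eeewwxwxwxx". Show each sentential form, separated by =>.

S => ES => SxS => eEExS => eSxExS => eeEExExS => eeSxExExS => eeeEExExExS => eeewExExExS => eeewwxExExS => eeewwxwxExS => eeewwxwxwxS => eeewwxwxwxx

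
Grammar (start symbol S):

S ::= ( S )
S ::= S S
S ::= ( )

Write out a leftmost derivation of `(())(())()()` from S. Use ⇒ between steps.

S⇒SS⇒(S)S⇒(())S⇒(())SS⇒(())(S)S⇒(())(())S⇒(())(())SS⇒(())(())()S⇒(())(())()()

S ⇒ SS   [S ::= S S]
SS ⇒ (S)S   [S ::= ( S )]
(S)S ⇒ (())S   [S ::= ( )]
(())S ⇒ (())SS   [S ::= S S]
(())SS ⇒ (())(S)S   [S ::= ( S )]
(())(S)S ⇒ (())(())S   [S ::= ( )]
(())(())S ⇒ (())(())SS   [S ::= S S]
(())(())SS ⇒ (())(())()S   [S ::= ( )]
(())(())()S ⇒ (())(())()()   [S ::= ( )]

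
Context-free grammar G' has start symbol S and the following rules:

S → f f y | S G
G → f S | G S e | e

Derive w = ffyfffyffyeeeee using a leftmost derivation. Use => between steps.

S => SG   [S → S G]
SG => SGG   [S → S G]
SGG => SGGG   [S → S G]
SGGG => SGGGG   [S → S G]
SGGGG => SGGGGG   [S → S G]
SGGGGG => ffyGGGGG   [S → f f y]
ffyGGGGG => ffyGSeGGGG   [G → G S e]
ffyGSeGGGG => ffyfSSeGGGG   [G → f S]
ffyfSSeGGGG => ffyfffySeGGGG   [S → f f y]
ffyfffySeGGGG => ffyfffyffyeGGGG   [S → f f y]
ffyfffyffyeGGGG => ffyfffyffyeeGGG   [G → e]
ffyfffyffyeeGGG => ffyfffyffyeeeGG   [G → e]
ffyfffyffyeeeGG => ffyfffyffyeeeeG   [G → e]
ffyfffyffyeeeeG => ffyfffyffyeeeee   [G → e]

S => SG => SGG => SGGG => SGGGG => SGGGGG => ffyGGGGG => ffyGSeGGGG => ffyfSSeGGGG => ffyfffySeGGGG => ffyfffyffyeGGGG => ffyfffyffyeeGGG => ffyfffyffyeeeGG => ffyfffyffyeeeeG => ffyfffyffyeeeee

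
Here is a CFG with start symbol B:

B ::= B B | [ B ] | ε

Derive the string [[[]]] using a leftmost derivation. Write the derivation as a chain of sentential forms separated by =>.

B => [B]   [B ::= [ B ]]
[B] => [[B]]   [B ::= [ B ]]
[[B]] => [[[B]]]   [B ::= [ B ]]
[[[B]]] => [[[]]]   [B ::= ε]

B=>[B]=>[[B]]=>[[[B]]]=>[[[]]]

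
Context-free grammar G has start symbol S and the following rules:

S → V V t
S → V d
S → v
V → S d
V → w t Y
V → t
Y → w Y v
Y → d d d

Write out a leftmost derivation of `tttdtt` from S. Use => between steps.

S => VVt   [S → V V t]
VVt => SdVt   [V → S d]
SdVt => VVtdVt   [S → V V t]
VVtdVt => tVtdVt   [V → t]
tVtdVt => tttdVt   [V → t]
tttdVt => tttdtt   [V → t]

S=>VVt=>SdVt=>VVtdVt=>tVtdVt=>tttdVt=>tttdtt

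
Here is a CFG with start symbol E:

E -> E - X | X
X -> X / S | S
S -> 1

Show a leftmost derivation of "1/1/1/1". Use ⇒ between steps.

E ⇒ X ⇒ X/S ⇒ X/S/S ⇒ X/S/S/S ⇒ S/S/S/S ⇒ 1/S/S/S ⇒ 1/1/S/S ⇒ 1/1/1/S ⇒ 1/1/1/1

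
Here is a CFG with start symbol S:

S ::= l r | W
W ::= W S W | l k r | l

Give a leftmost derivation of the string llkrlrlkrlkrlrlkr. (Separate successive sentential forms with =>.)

S => W   [S ::= W]
W => WSW   [W ::= W S W]
WSW => WSWSW   [W ::= W S W]
WSWSW => lSWSW   [W ::= l]
lSWSW => lWWSW   [S ::= W]
lWWSW => lWSWWSW   [W ::= W S W]
lWSWWSW => llkrSWWSW   [W ::= l k r]
llkrSWWSW => llkrlrWWSW   [S ::= l r]
llkrlrWWSW => llkrlrlkrWSW   [W ::= l k r]
llkrlrlkrWSW => llkrlrlkrlkrSW   [W ::= l k r]
llkrlrlkrlkrSW => llkrlrlkrlkrlrW   [S ::= l r]
llkrlrlkrlkrlrW => llkrlrlkrlkrlrlkr   [W ::= l k r]

S => W => WSW => WSWSW => lSWSW => lWWSW => lWSWWSW => llkrSWWSW => llkrlrWWSW => llkrlrlkrWSW => llkrlrlkrlkrSW => llkrlrlkrlkrlrW => llkrlrlkrlkrlrlkr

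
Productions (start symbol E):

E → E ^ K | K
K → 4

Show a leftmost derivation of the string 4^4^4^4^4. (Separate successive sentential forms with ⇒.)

E⇒E^K⇒E^K^K⇒E^K^K^K⇒E^K^K^K^K⇒K^K^K^K^K⇒4^K^K^K^K⇒4^4^K^K^K⇒4^4^4^K^K⇒4^4^4^4^K⇒4^4^4^4^4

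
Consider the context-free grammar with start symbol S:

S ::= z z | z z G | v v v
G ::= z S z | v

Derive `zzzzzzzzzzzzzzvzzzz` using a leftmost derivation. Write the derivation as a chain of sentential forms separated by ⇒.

S ⇒ zzG   [S ::= z z G]
zzG ⇒ zzzSz   [G ::= z S z]
zzzSz ⇒ zzzzzGz   [S ::= z z G]
zzzzzGz ⇒ zzzzzzSzz   [G ::= z S z]
zzzzzzSzz ⇒ zzzzzzzzGzz   [S ::= z z G]
zzzzzzzzGzz ⇒ zzzzzzzzzSzzz   [G ::= z S z]
zzzzzzzzzSzzz ⇒ zzzzzzzzzzzGzzz   [S ::= z z G]
zzzzzzzzzzzGzzz ⇒ zzzzzzzzzzzzSzzzz   [G ::= z S z]
zzzzzzzzzzzzSzzzz ⇒ zzzzzzzzzzzzzzGzzzz   [S ::= z z G]
zzzzzzzzzzzzzzGzzzz ⇒ zzzzzzzzzzzzzzvzzzz   [G ::= v]

S ⇒ zzG ⇒ zzzSz ⇒ zzzzzGz ⇒ zzzzzzSzz ⇒ zzzzzzzzGzz ⇒ zzzzzzzzzSzzz ⇒ zzzzzzzzzzzGzzz ⇒ zzzzzzzzzzzzSzzzz ⇒ zzzzzzzzzzzzzzGzzzz ⇒ zzzzzzzzzzzzzzvzzzz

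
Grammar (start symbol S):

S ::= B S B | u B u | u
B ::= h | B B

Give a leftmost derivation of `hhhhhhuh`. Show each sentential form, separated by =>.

S => BSB   [S ::= B S B]
BSB => BBSB   [B ::= B B]
BBSB => BBBSB   [B ::= B B]
BBBSB => hBBSB   [B ::= h]
hBBSB => hBBBSB   [B ::= B B]
hBBBSB => hBBBBSB   [B ::= B B]
hBBBBSB => hhBBBSB   [B ::= h]
hhBBBSB => hhBBBBSB   [B ::= B B]
hhBBBBSB => hhhBBBSB   [B ::= h]
hhhBBBSB => hhhhBBSB   [B ::= h]
hhhhBBSB => hhhhhBSB   [B ::= h]
hhhhhBSB => hhhhhhSB   [B ::= h]
hhhhhhSB => hhhhhhuB   [S ::= u]
hhhhhhuB => hhhhhhuh   [B ::= h]

S => BSB => BBSB => BBBSB => hBBSB => hBBBSB => hBBBBSB => hhBBBSB => hhBBBBSB => hhhBBBSB => hhhhBBSB => hhhhhBSB => hhhhhhSB => hhhhhhuB => hhhhhhuh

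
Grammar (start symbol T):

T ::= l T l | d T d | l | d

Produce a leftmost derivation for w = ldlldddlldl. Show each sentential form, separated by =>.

T => lTl => ldTdl => ldlTldl => ldllTlldl => ldlldTdlldl => ldlldddlldl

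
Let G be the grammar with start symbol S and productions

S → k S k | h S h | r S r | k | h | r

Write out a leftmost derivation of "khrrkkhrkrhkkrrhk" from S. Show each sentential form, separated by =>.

S => kSk   [S → k S k]
kSk => khShk   [S → h S h]
khShk => khrSrhk   [S → r S r]
khrSrhk => khrrSrrhk   [S → r S r]
khrrSrrhk => khrrkSkrrhk   [S → k S k]
khrrkSkrrhk => khrrkkSkkrrhk   [S → k S k]
khrrkkSkkrrhk => khrrkkhShkkrrhk   [S → h S h]
khrrkkhShkkrrhk => khrrkkhrSrhkkrrhk   [S → r S r]
khrrkkhrSrhkkrrhk => khrrkkhrkrhkkrrhk   [S → k]

S => kSk => khShk => khrSrhk => khrrSrrhk => khrrkSkrrhk => khrrkkSkkrrhk => khrrkkhShkkrrhk => khrrkkhrSrhkkrrhk => khrrkkhrkrhkkrrhk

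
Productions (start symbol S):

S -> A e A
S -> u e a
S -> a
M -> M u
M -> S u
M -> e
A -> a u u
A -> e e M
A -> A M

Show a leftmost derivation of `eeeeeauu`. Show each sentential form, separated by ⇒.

S ⇒ AeA ⇒ AMeA ⇒ eeMMeA ⇒ eeeMeA ⇒ eeeeeA ⇒ eeeeeauu

S ⇒ AeA   [S -> A e A]
AeA ⇒ AMeA   [A -> A M]
AMeA ⇒ eeMMeA   [A -> e e M]
eeMMeA ⇒ eeeMeA   [M -> e]
eeeMeA ⇒ eeeeeA   [M -> e]
eeeeeA ⇒ eeeeeauu   [A -> a u u]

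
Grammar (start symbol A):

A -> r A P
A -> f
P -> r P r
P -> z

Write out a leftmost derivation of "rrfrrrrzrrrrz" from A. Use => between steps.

A => rAP => rrAPP => rrfPP => rrfrPrP => rrfrrPrrP => rrfrrrPrrrP => rrfrrrrPrrrrP => rrfrrrrzrrrrP => rrfrrrrzrrrrz

A => rAP   [A -> r A P]
rAP => rrAPP   [A -> r A P]
rrAPP => rrfPP   [A -> f]
rrfPP => rrfrPrP   [P -> r P r]
rrfrPrP => rrfrrPrrP   [P -> r P r]
rrfrrPrrP => rrfrrrPrrrP   [P -> r P r]
rrfrrrPrrrP => rrfrrrrPrrrrP   [P -> r P r]
rrfrrrrPrrrrP => rrfrrrrzrrrrP   [P -> z]
rrfrrrrzrrrrP => rrfrrrrzrrrrz   [P -> z]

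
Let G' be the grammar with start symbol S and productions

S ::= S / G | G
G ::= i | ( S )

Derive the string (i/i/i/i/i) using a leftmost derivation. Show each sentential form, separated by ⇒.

S⇒G⇒(S)⇒(S/G)⇒(S/G/G)⇒(S/G/G/G)⇒(S/G/G/G/G)⇒(G/G/G/G/G)⇒(i/G/G/G/G)⇒(i/i/G/G/G)⇒(i/i/i/G/G)⇒(i/i/i/i/G)⇒(i/i/i/i/i)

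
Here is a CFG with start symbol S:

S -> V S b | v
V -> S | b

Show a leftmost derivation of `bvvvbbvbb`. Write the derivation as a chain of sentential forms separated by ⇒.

S ⇒ VSb   [S -> V S b]
VSb ⇒ bSb   [V -> b]
bSb ⇒ bVSbb   [S -> V S b]
bVSbb ⇒ bSSbb   [V -> S]
bSSbb ⇒ bVSbSbb   [S -> V S b]
bVSbSbb ⇒ bSSbSbb   [V -> S]
bSSbSbb ⇒ bvSbSbb   [S -> v]
bvSbSbb ⇒ bvVSbbSbb   [S -> V S b]
bvVSbbSbb ⇒ bvSSbbSbb   [V -> S]
bvSSbbSbb ⇒ bvvSbbSbb   [S -> v]
bvvSbbSbb ⇒ bvvvbbSbb   [S -> v]
bvvvbbSbb ⇒ bvvvbbvbb   [S -> v]

S ⇒ VSb ⇒ bSb ⇒ bVSbb ⇒ bSSbb ⇒ bVSbSbb ⇒ bSSbSbb ⇒ bvSbSbb ⇒ bvVSbbSbb ⇒ bvSSbbSbb ⇒ bvvSbbSbb ⇒ bvvvbbSbb ⇒ bvvvbbvbb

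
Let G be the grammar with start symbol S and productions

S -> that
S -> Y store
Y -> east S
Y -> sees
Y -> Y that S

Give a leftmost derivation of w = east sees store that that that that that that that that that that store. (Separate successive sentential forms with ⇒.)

S ⇒ Y store   [S -> Y store]
Y store ⇒ Y that S store   [Y -> Y that S]
Y that S store ⇒ Y that S that S store   [Y -> Y that S]
Y that S that S store ⇒ Y that S that S that S store   [Y -> Y that S]
Y that S that S that S store ⇒ Y that S that S that S that S store   [Y -> Y that S]
Y that S that S that S that S store ⇒ Y that S that S that S that S that S store   [Y -> Y that S]
Y that S that S that S that S that S store ⇒ east S that S that S that S that S that S store   [Y -> east S]
east S that S that S that S that S that S store ⇒ east Y store that S that S that S that S that S store   [S -> Y store]
east Y store that S that S that S that S that S store ⇒ east sees store that S that S that S that S that S store   [Y -> sees]
east sees store that S that S that S that S that S store ⇒ east sees store that that that S that S that S that S store   [S -> that]
east sees store that that that S that S that S that S store ⇒ east sees store that that that that that S that S that S store   [S -> that]
east sees store that that that that that S that S that S store ⇒ east sees store that that that that that that that S that S store   [S -> that]
east sees store that that that that that that that S that S store ⇒ east sees store that that that that that that that that that S store   [S -> that]
east sees store that that that that that that that that that S store ⇒ east sees store that that that that that that that that that that store   [S -> that]

S ⇒ Y store ⇒ Y that S store ⇒ Y that S that S store ⇒ Y that S that S that S store ⇒ Y that S that S that S that S store ⇒ Y that S that S that S that S that S store ⇒ east S that S that S that S that S that S store ⇒ east Y store that S that S that S that S that S store ⇒ east sees store that S that S that S that S that S store ⇒ east sees store that that that S that S that S that S store ⇒ east sees store that that that that that S that S that S store ⇒ east sees store that that that that that that that S that S store ⇒ east sees store that that that that that that that that that S store ⇒ east sees store that that that that that that that that that that store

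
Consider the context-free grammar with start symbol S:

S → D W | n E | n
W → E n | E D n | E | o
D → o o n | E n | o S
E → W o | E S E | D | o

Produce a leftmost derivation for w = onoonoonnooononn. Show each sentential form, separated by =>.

S=>DW=>oSW=>onEW=>onWoW=>onEDnoW=>onDDnoW=>onoonDnoW=>onoonoonnoW=>onoonoonnoEDn=>onoonoonnoDDn=>onoonoonnooonDn=>onoonoonnooonoSn=>onoonoonnooononn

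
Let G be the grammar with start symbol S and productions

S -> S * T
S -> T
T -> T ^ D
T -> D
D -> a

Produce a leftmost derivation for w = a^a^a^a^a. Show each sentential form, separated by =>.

S => T => T^D => T^D^D => T^D^D^D => T^D^D^D^D => D^D^D^D^D => a^D^D^D^D => a^a^D^D^D => a^a^a^D^D => a^a^a^a^D => a^a^a^a^a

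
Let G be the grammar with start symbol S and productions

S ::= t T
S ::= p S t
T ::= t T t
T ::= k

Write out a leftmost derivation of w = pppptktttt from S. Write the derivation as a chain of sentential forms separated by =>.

S => pSt => ppStt => pppSttt => ppppStttt => pppptTtttt => pppptktttt

S => pSt   [S ::= p S t]
pSt => ppStt   [S ::= p S t]
ppStt => pppSttt   [S ::= p S t]
pppSttt => ppppStttt   [S ::= p S t]
ppppStttt => pppptTtttt   [S ::= t T]
pppptTtttt => pppptktttt   [T ::= k]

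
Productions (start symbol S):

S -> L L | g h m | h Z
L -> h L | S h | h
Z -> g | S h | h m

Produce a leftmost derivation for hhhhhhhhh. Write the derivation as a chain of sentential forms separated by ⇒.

S ⇒ hZ ⇒ hSh ⇒ hhZh ⇒ hhShh ⇒ hhLLhh ⇒ hhShLhh ⇒ hhLLhLhh ⇒ hhhLhLhh ⇒ hhhhhLhh ⇒ hhhhhhLhh ⇒ hhhhhhhhh

S ⇒ hZ   [S -> h Z]
hZ ⇒ hSh   [Z -> S h]
hSh ⇒ hhZh   [S -> h Z]
hhZh ⇒ hhShh   [Z -> S h]
hhShh ⇒ hhLLhh   [S -> L L]
hhLLhh ⇒ hhShLhh   [L -> S h]
hhShLhh ⇒ hhLLhLhh   [S -> L L]
hhLLhLhh ⇒ hhhLhLhh   [L -> h]
hhhLhLhh ⇒ hhhhhLhh   [L -> h]
hhhhhLhh ⇒ hhhhhhLhh   [L -> h L]
hhhhhhLhh ⇒ hhhhhhhhh   [L -> h]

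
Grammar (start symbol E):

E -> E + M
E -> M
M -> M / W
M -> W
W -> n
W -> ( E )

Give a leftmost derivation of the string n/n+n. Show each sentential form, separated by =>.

E=>E+M=>M+M=>M/W+M=>W/W+M=>n/W+M=>n/n+M=>n/n+W=>n/n+n

E => E+M   [E -> E + M]
E+M => M+M   [E -> M]
M+M => M/W+M   [M -> M / W]
M/W+M => W/W+M   [M -> W]
W/W+M => n/W+M   [W -> n]
n/W+M => n/n+M   [W -> n]
n/n+M => n/n+W   [M -> W]
n/n+W => n/n+n   [W -> n]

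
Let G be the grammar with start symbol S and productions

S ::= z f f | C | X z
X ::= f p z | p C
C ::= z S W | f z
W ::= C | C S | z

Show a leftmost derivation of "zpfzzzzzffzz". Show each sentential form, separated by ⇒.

S⇒C⇒zSW⇒zXzW⇒zpCzW⇒zpfzzW⇒zpfzzC⇒zpfzzzSW⇒zpfzzzCW⇒zpfzzzzSWW⇒zpfzzzzzffWW⇒zpfzzzzzffzW⇒zpfzzzzzffzz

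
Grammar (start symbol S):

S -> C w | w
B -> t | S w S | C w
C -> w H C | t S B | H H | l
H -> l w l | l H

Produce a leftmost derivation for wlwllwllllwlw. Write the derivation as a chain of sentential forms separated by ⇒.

S ⇒ Cw ⇒ wHCw ⇒ wlwlCw ⇒ wlwlHHw ⇒ wlwllwlHw ⇒ wlwllwllHw ⇒ wlwllwlllHw ⇒ wlwllwllllwlw

S ⇒ Cw   [S -> C w]
Cw ⇒ wHCw   [C -> w H C]
wHCw ⇒ wlwlCw   [H -> l w l]
wlwlCw ⇒ wlwlHHw   [C -> H H]
wlwlHHw ⇒ wlwllwlHw   [H -> l w l]
wlwllwlHw ⇒ wlwllwllHw   [H -> l H]
wlwllwllHw ⇒ wlwllwlllHw   [H -> l H]
wlwllwlllHw ⇒ wlwllwllllwlw   [H -> l w l]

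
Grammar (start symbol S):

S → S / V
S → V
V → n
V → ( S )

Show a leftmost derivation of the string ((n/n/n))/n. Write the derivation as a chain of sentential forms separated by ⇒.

S⇒S/V⇒V/V⇒(S)/V⇒(V)/V⇒((S))/V⇒((S/V))/V⇒((S/V/V))/V⇒((V/V/V))/V⇒((n/V/V))/V⇒((n/n/V))/V⇒((n/n/n))/V⇒((n/n/n))/n

S ⇒ S/V   [S → S / V]
S/V ⇒ V/V   [S → V]
V/V ⇒ (S)/V   [V → ( S )]
(S)/V ⇒ (V)/V   [S → V]
(V)/V ⇒ ((S))/V   [V → ( S )]
((S))/V ⇒ ((S/V))/V   [S → S / V]
((S/V))/V ⇒ ((S/V/V))/V   [S → S / V]
((S/V/V))/V ⇒ ((V/V/V))/V   [S → V]
((V/V/V))/V ⇒ ((n/V/V))/V   [V → n]
((n/V/V))/V ⇒ ((n/n/V))/V   [V → n]
((n/n/V))/V ⇒ ((n/n/n))/V   [V → n]
((n/n/n))/V ⇒ ((n/n/n))/n   [V → n]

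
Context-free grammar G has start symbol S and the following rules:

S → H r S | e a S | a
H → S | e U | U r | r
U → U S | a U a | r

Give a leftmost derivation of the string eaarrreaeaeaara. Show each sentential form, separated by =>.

S => HrS => SrS => eaSrS => eaarS => eaarHrS => eaarSrS => eaarHrSrS => eaarrrSrS => eaarrreaSrS => eaarrreaeaSrS => eaarrreaeaeaSrS => eaarrreaeaeaarS => eaarrreaeaeaara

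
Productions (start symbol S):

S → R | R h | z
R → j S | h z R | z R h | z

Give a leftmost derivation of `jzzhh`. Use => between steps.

S => Rh => jSh => jRh => jzRhh => jzzhh

S => Rh   [S → R h]
Rh => jSh   [R → j S]
jSh => jRh   [S → R]
jRh => jzRhh   [R → z R h]
jzRhh => jzzhh   [R → z]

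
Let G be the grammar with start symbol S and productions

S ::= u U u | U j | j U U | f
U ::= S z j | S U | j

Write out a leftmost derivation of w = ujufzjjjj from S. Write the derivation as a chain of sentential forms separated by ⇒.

S ⇒ Uj ⇒ SUj ⇒ UjUj ⇒ SUjUj ⇒ uUuUjUj ⇒ ujuUjUj ⇒ ujuSzjjUj ⇒ ujufzjjUj ⇒ ujufzjjjj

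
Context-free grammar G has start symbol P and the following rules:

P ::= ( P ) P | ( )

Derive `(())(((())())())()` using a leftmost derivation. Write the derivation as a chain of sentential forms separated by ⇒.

P ⇒ (P)P   [P ::= ( P ) P]
(P)P ⇒ (())P   [P ::= ( )]
(())P ⇒ (())(P)P   [P ::= ( P ) P]
(())(P)P ⇒ (())((P)P)P   [P ::= ( P ) P]
(())((P)P)P ⇒ (())(((P)P)P)P   [P ::= ( P ) P]
(())(((P)P)P)P ⇒ (())(((())P)P)P   [P ::= ( )]
(())(((())P)P)P ⇒ (())(((())())P)P   [P ::= ( )]
(())(((())())P)P ⇒ (())(((())())())P   [P ::= ( )]
(())(((())())())P ⇒ (())(((())())())()   [P ::= ( )]

P ⇒ (P)P ⇒ (())P ⇒ (())(P)P ⇒ (())((P)P)P ⇒ (())(((P)P)P)P ⇒ (())(((())P)P)P ⇒ (())(((())())P)P ⇒ (())(((())())())P ⇒ (())(((())())())()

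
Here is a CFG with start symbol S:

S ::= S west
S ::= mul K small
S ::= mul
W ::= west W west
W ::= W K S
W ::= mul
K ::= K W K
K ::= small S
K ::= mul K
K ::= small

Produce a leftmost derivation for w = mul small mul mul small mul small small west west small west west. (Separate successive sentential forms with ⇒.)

S ⇒ S west ⇒ S west west ⇒ mul K small west west ⇒ mul small S small west west ⇒ mul small S west small west west ⇒ mul small S west west small west west ⇒ mul small mul K small west west small west west ⇒ mul small mul K W K small west west small west west ⇒ mul small mul mul K W K small west west small west west ⇒ mul small mul mul small W K small west west small west west ⇒ mul small mul mul small mul K small west west small west west ⇒ mul small mul mul small mul small small west west small west west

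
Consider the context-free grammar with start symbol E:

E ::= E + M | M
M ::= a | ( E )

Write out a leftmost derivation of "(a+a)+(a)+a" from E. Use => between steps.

E => E+M => E+M+M => M+M+M => (E)+M+M => (E+M)+M+M => (M+M)+M+M => (a+M)+M+M => (a+a)+M+M => (a+a)+(E)+M => (a+a)+(M)+M => (a+a)+(a)+M => (a+a)+(a)+a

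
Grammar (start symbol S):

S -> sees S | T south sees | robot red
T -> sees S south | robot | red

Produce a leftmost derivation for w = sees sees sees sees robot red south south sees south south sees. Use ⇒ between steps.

S ⇒ sees S ⇒ sees sees S ⇒ sees sees T south sees ⇒ sees sees sees S south south sees ⇒ sees sees sees T south sees south south sees ⇒ sees sees sees sees S south south sees south south sees ⇒ sees sees sees sees robot red south south sees south south sees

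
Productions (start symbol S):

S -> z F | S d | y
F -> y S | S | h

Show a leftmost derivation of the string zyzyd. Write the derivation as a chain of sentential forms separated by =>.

S=>zF=>zyS=>zyzF=>zyzS=>zyzSd=>zyzyd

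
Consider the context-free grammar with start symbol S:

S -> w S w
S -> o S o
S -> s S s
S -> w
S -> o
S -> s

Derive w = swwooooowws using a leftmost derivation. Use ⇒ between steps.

S ⇒ sSs   [S -> s S s]
sSs ⇒ swSws   [S -> w S w]
swSws ⇒ swwSwws   [S -> w S w]
swwSwws ⇒ swwoSowws   [S -> o S o]
swwoSowws ⇒ swwooSoowws   [S -> o S o]
swwooSoowws ⇒ swwooooowws   [S -> o]

S⇒sSs⇒swSws⇒swwSwws⇒swwoSowws⇒swwooSoowws⇒swwooooowws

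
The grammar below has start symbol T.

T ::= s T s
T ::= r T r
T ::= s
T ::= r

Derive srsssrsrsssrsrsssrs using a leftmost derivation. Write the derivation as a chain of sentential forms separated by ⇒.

T ⇒ sTs ⇒ srTrs ⇒ srsTsrs ⇒ srssTssrs ⇒ srsssTsssrs ⇒ srsssrTrsssrs ⇒ srsssrsTsrsssrs ⇒ srsssrsrTrsrsssrs ⇒ srsssrsrsTsrsrsssrs ⇒ srsssrsrsssrsrsssrs

T ⇒ sTs   [T ::= s T s]
sTs ⇒ srTrs   [T ::= r T r]
srTrs ⇒ srsTsrs   [T ::= s T s]
srsTsrs ⇒ srssTssrs   [T ::= s T s]
srssTssrs ⇒ srsssTsssrs   [T ::= s T s]
srsssTsssrs ⇒ srsssrTrsssrs   [T ::= r T r]
srsssrTrsssrs ⇒ srsssrsTsrsssrs   [T ::= s T s]
srsssrsTsrsssrs ⇒ srsssrsrTrsrsssrs   [T ::= r T r]
srsssrsrTrsrsssrs ⇒ srsssrsrsTsrsrsssrs   [T ::= s T s]
srsssrsrsTsrsrsssrs ⇒ srsssrsrsssrsrsssrs   [T ::= s]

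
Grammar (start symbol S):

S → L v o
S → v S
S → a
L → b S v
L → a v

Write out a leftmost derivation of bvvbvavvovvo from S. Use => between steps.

S=>Lvo=>bSvvo=>bvSvvo=>bvvSvvo=>bvvLvovvo=>bvvbSvvovvo=>bvvbvSvvovvo=>bvvbvavvovvo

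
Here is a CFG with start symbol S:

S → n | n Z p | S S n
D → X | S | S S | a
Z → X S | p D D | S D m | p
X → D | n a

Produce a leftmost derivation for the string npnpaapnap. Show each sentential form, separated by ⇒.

S ⇒ nZp   [S → n Z p]
nZp ⇒ npDDp   [Z → p D D]
npDDp ⇒ npSSDp   [D → S S]
npSSDp ⇒ npnZpSDp   [S → n Z p]
npnZpSDp ⇒ npnpDDpSDp   [Z → p D D]
npnpDDpSDp ⇒ npnpaDpSDp   [D → a]
npnpaDpSDp ⇒ npnpaapSDp   [D → a]
npnpaapSDp ⇒ npnpaapnDp   [S → n]
npnpaapnDp ⇒ npnpaapnap   [D → a]

S ⇒ nZp ⇒ npDDp ⇒ npSSDp ⇒ npnZpSDp ⇒ npnpDDpSDp ⇒ npnpaDpSDp ⇒ npnpaapSDp ⇒ npnpaapnDp ⇒ npnpaapnap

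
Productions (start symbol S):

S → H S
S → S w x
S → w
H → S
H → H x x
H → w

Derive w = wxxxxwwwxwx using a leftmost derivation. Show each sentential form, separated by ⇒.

S ⇒ HS   [S → H S]
HS ⇒ HxxS   [H → H x x]
HxxS ⇒ HxxxxS   [H → H x x]
HxxxxS ⇒ wxxxxS   [H → w]
wxxxxS ⇒ wxxxxSwx   [S → S w x]
wxxxxSwx ⇒ wxxxxHSwx   [S → H S]
wxxxxHSwx ⇒ wxxxxwSwx   [H → w]
wxxxxwSwx ⇒ wxxxxwSwxwx   [S → S w x]
wxxxxwSwxwx ⇒ wxxxxwwwxwx   [S → w]

S⇒HS⇒HxxS⇒HxxxxS⇒wxxxxS⇒wxxxxSwx⇒wxxxxHSwx⇒wxxxxwSwx⇒wxxxxwSwxwx⇒wxxxxwwwxwx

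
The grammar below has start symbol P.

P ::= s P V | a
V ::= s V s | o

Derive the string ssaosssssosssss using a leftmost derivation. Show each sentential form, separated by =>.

P=>sPV=>ssPVV=>ssaVV=>ssaoV=>ssaosVs=>ssaossVss=>ssaosssVsss=>ssaossssVssss=>ssaosssssVsssss=>ssaosssssosssss

P => sPV   [P ::= s P V]
sPV => ssPVV   [P ::= s P V]
ssPVV => ssaVV   [P ::= a]
ssaVV => ssaoV   [V ::= o]
ssaoV => ssaosVs   [V ::= s V s]
ssaosVs => ssaossVss   [V ::= s V s]
ssaossVss => ssaosssVsss   [V ::= s V s]
ssaosssVsss => ssaossssVssss   [V ::= s V s]
ssaossssVssss => ssaosssssVsssss   [V ::= s V s]
ssaosssssVsssss => ssaosssssosssss   [V ::= o]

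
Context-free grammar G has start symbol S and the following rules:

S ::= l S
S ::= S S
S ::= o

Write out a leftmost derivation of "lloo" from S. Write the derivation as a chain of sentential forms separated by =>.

S => SS => lSS => llSS => lloS => lloo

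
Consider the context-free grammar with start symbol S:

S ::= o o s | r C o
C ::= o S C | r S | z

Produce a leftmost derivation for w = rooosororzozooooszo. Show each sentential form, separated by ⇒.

S⇒rCo⇒roSCo⇒rooosCo⇒rooosoSCo⇒rooosorCoCo⇒rooosoroSCoCo⇒rooosororCoCoCo⇒rooosororzoCoCo⇒rooosororzozoCo⇒rooosororzozooSCo⇒rooosororzozoooosCo⇒rooosororzozooooszo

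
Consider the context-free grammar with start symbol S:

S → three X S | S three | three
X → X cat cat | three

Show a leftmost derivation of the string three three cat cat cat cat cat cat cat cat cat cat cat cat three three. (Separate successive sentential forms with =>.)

S => three X S => three X cat cat S => three X cat cat cat cat S => three X cat cat cat cat cat cat S => three X cat cat cat cat cat cat cat cat S => three X cat cat cat cat cat cat cat cat cat cat S => three X cat cat cat cat cat cat cat cat cat cat cat cat S => three three cat cat cat cat cat cat cat cat cat cat cat cat S => three three cat cat cat cat cat cat cat cat cat cat cat cat S three => three three cat cat cat cat cat cat cat cat cat cat cat cat three three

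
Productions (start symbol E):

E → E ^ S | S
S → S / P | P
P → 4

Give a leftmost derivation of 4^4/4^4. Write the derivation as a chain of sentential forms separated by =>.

E=>E^S=>E^S^S=>S^S^S=>P^S^S=>4^S^S=>4^S/P^S=>4^P/P^S=>4^4/P^S=>4^4/4^S=>4^4/4^P=>4^4/4^4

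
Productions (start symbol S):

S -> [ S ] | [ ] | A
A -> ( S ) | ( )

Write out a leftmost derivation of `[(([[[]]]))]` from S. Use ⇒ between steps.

S⇒[S]⇒[A]⇒[(S)]⇒[(A)]⇒[((S))]⇒[(([S]))]⇒[(([[S]]))]⇒[(([[[]]]))]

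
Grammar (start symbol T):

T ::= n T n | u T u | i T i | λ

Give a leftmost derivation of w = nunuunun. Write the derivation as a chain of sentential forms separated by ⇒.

T ⇒ nTn ⇒ nuTun ⇒ nunTnun ⇒ nunuTunun ⇒ nunuunun

T ⇒ nTn   [T ::= n T n]
nTn ⇒ nuTun   [T ::= u T u]
nuTun ⇒ nunTnun   [T ::= n T n]
nunTnun ⇒ nunuTunun   [T ::= u T u]
nunuTunun ⇒ nunuunun   [T ::= λ]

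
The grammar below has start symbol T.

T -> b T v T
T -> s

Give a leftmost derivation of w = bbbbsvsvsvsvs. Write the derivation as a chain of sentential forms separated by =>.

T => bTvT   [T -> b T v T]
bTvT => bbTvTvT   [T -> b T v T]
bbTvTvT => bbbTvTvTvT   [T -> b T v T]
bbbTvTvTvT => bbbbTvTvTvTvT   [T -> b T v T]
bbbbTvTvTvTvT => bbbbsvTvTvTvT   [T -> s]
bbbbsvTvTvTvT => bbbbsvsvTvTvT   [T -> s]
bbbbsvsvTvTvT => bbbbsvsvsvTvT   [T -> s]
bbbbsvsvsvTvT => bbbbsvsvsvsvT   [T -> s]
bbbbsvsvsvsvT => bbbbsvsvsvsvs   [T -> s]

T=>bTvT=>bbTvTvT=>bbbTvTvTvT=>bbbbTvTvTvTvT=>bbbbsvTvTvTvT=>bbbbsvsvTvTvT=>bbbbsvsvsvTvT=>bbbbsvsvsvsvT=>bbbbsvsvsvsvs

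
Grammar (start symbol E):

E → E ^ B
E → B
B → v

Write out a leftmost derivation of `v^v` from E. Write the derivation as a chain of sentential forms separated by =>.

E => E^B   [E → E ^ B]
E^B => B^B   [E → B]
B^B => v^B   [B → v]
v^B => v^v   [B → v]

E => E^B => B^B => v^B => v^v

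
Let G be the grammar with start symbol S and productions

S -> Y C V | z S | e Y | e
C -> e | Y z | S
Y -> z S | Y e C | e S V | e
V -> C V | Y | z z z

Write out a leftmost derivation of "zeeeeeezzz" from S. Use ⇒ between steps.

S ⇒ YCV ⇒ YeCCV ⇒ zSeCCV ⇒ zeYeCCV ⇒ zeeeCCV ⇒ zeeeSCV ⇒ zeeeeYCV ⇒ zeeeeeCV ⇒ zeeeeeeV ⇒ zeeeeeezzz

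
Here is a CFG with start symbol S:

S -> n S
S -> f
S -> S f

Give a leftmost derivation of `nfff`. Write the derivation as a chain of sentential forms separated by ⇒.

S ⇒ Sf ⇒ nSf ⇒ nSff ⇒ nfff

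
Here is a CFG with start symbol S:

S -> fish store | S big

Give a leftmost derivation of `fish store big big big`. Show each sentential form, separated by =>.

S => S big   [S -> S big]
S big => S big big   [S -> S big]
S big big => S big big big   [S -> S big]
S big big big => fish store big big big   [S -> fish store]

S => S big => S big big => S big big big => fish store big big big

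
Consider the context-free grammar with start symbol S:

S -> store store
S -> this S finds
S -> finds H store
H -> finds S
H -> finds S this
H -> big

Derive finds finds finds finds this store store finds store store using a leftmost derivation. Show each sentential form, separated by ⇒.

S ⇒ finds H store ⇒ finds finds S store ⇒ finds finds finds H store store ⇒ finds finds finds finds S store store ⇒ finds finds finds finds this S finds store store ⇒ finds finds finds finds this store store finds store store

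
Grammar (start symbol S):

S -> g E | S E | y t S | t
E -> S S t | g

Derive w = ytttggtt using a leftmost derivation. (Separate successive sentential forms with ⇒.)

S ⇒ SE   [S -> S E]
SE ⇒ ytSE   [S -> y t S]
ytSE ⇒ yttE   [S -> t]
yttE ⇒ yttSSt   [E -> S S t]
yttSSt ⇒ yttSESt   [S -> S E]
yttSESt ⇒ yttSEESt   [S -> S E]
yttSEESt ⇒ ytttEESt   [S -> t]
ytttEESt ⇒ ytttgESt   [E -> g]
ytttgESt ⇒ ytttggSt   [E -> g]
ytttggSt ⇒ ytttggtt   [S -> t]

S ⇒ SE ⇒ ytSE ⇒ yttE ⇒ yttSSt ⇒ yttSESt ⇒ yttSEESt ⇒ ytttEESt ⇒ ytttgESt ⇒ ytttggSt ⇒ ytttggtt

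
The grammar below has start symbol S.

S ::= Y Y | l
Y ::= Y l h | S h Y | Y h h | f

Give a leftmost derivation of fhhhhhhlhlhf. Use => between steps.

S => YY => YlhY => YlhlhY => YhhlhlhY => YhhhhlhlhY => YhhhhhhlhlhY => fhhhhhhlhlhY => fhhhhhhlhlhf

S => YY   [S ::= Y Y]
YY => YlhY   [Y ::= Y l h]
YlhY => YlhlhY   [Y ::= Y l h]
YlhlhY => YhhlhlhY   [Y ::= Y h h]
YhhlhlhY => YhhhhlhlhY   [Y ::= Y h h]
YhhhhlhlhY => YhhhhhhlhlhY   [Y ::= Y h h]
YhhhhhhlhlhY => fhhhhhhlhlhY   [Y ::= f]
fhhhhhhlhlhY => fhhhhhhlhlhf   [Y ::= f]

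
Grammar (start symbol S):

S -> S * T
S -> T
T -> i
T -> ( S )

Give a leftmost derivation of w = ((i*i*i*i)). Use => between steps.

S => T   [S -> T]
T => (S)   [T -> ( S )]
(S) => (T)   [S -> T]
(T) => ((S))   [T -> ( S )]
((S)) => ((S*T))   [S -> S * T]
((S*T)) => ((S*T*T))   [S -> S * T]
((S*T*T)) => ((S*T*T*T))   [S -> S * T]
((S*T*T*T)) => ((T*T*T*T))   [S -> T]
((T*T*T*T)) => ((i*T*T*T))   [T -> i]
((i*T*T*T)) => ((i*i*T*T))   [T -> i]
((i*i*T*T)) => ((i*i*i*T))   [T -> i]
((i*i*i*T)) => ((i*i*i*i))   [T -> i]

S => T => (S) => (T) => ((S)) => ((S*T)) => ((S*T*T)) => ((S*T*T*T)) => ((T*T*T*T)) => ((i*T*T*T)) => ((i*i*T*T)) => ((i*i*i*T)) => ((i*i*i*i))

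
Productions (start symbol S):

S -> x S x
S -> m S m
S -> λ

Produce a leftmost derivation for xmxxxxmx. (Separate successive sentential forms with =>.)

S => xSx => xmSmx => xmxSxmx => xmxxSxxmx => xmxxxxmx

S => xSx   [S -> x S x]
xSx => xmSmx   [S -> m S m]
xmSmx => xmxSxmx   [S -> x S x]
xmxSxmx => xmxxSxxmx   [S -> x S x]
xmxxSxxmx => xmxxxxmx   [S -> λ]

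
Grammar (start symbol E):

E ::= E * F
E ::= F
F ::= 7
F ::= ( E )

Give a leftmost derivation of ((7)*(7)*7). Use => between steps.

E => F   [E ::= F]
F => (E)   [F ::= ( E )]
(E) => (E*F)   [E ::= E * F]
(E*F) => (E*F*F)   [E ::= E * F]
(E*F*F) => (F*F*F)   [E ::= F]
(F*F*F) => ((E)*F*F)   [F ::= ( E )]
((E)*F*F) => ((F)*F*F)   [E ::= F]
((F)*F*F) => ((7)*F*F)   [F ::= 7]
((7)*F*F) => ((7)*(E)*F)   [F ::= ( E )]
((7)*(E)*F) => ((7)*(F)*F)   [E ::= F]
((7)*(F)*F) => ((7)*(7)*F)   [F ::= 7]
((7)*(7)*F) => ((7)*(7)*7)   [F ::= 7]

E => F => (E) => (E*F) => (E*F*F) => (F*F*F) => ((E)*F*F) => ((F)*F*F) => ((7)*F*F) => ((7)*(E)*F) => ((7)*(F)*F) => ((7)*(7)*F) => ((7)*(7)*7)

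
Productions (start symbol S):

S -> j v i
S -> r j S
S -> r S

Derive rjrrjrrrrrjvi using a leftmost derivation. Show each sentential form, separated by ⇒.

S⇒rjS⇒rjrS⇒rjrrjS⇒rjrrjrS⇒rjrrjrrS⇒rjrrjrrrS⇒rjrrjrrrrS⇒rjrrjrrrrrS⇒rjrrjrrrrrjvi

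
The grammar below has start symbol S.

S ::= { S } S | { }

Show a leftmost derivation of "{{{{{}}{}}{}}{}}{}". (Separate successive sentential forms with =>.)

S => {S}S => {{S}S}S => {{{S}S}S}S => {{{{S}S}S}S}S => {{{{{}}S}S}S}S => {{{{{}}{}}S}S}S => {{{{{}}{}}{}}S}S => {{{{{}}{}}{}}{}}S => {{{{{}}{}}{}}{}}{}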